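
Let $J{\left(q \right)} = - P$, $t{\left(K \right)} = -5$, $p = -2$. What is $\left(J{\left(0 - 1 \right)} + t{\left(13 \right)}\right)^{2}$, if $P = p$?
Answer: $9$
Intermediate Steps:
$P = -2$
$J{\left(q \right)} = 2$ ($J{\left(q \right)} = \left(-1\right) \left(-2\right) = 2$)
$\left(J{\left(0 - 1 \right)} + t{\left(13 \right)}\right)^{2} = \left(2 - 5\right)^{2} = \left(-3\right)^{2} = 9$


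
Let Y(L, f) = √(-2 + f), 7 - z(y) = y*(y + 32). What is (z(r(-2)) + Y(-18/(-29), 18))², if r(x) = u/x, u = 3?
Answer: 51529/16 ≈ 3220.6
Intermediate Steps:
r(x) = 3/x
z(y) = 7 - y*(32 + y) (z(y) = 7 - y*(y + 32) = 7 - y*(32 + y))
(z(r(-2)) + Y(-18/(-29), 18))² = ((7 - (3/(-2))² - 96/(-2)) + √(-2 + 18))² = ((7 - (3*(-½))² - 96*(-1)/2) + √16)² = ((7 - (-3/2)² - 32*(-3/2)) + 4)² = ((7 - 1*9/4 + 48) + 4)² = ((7 - 9/4 + 48) + 4)² = (211/4 + 4)² = (227/4)² = 51529/16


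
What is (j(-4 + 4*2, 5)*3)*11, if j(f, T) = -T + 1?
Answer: -132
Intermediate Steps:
j(f, T) = 1 - T
(j(-4 + 4*2, 5)*3)*11 = ((1 - 1*5)*3)*11 = ((1 - 5)*3)*11 = -4*3*11 = -12*11 = -132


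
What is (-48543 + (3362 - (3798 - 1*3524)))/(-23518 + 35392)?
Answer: -45455/11874 ≈ -3.8281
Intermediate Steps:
(-48543 + (3362 - (3798 - 1*3524)))/(-23518 + 35392) = (-48543 + (3362 - (3798 - 3524)))/11874 = (-48543 + (3362 - 1*274))*(1/11874) = (-48543 + (3362 - 274))*(1/11874) = (-48543 + 3088)*(1/11874) = -45455*1/11874 = -45455/11874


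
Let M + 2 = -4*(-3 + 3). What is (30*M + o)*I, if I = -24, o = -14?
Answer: 1776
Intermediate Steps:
M = -2 (M = -2 - 4*(-3 + 3) = -2 - 4*0 = -2 + 0 = -2)
(30*M + o)*I = (30*(-2) - 14)*(-24) = (-60 - 14)*(-24) = -74*(-24) = 1776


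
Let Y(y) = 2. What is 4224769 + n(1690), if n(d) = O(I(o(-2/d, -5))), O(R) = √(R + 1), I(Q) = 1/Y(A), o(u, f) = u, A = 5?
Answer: 4224769 + √6/2 ≈ 4.2248e+6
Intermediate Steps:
I(Q) = ½ (I(Q) = 1/2 = ½)
O(R) = √(1 + R)
n(d) = √6/2 (n(d) = √(1 + ½) = √(3/2) = √6/2)
4224769 + n(1690) = 4224769 + √6/2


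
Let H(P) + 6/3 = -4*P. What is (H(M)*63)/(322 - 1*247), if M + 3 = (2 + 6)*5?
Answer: -126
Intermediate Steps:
M = 37 (M = -3 + (2 + 6)*5 = -3 + 8*5 = -3 + 40 = 37)
H(P) = -2 - 4*P
(H(M)*63)/(322 - 1*247) = ((-2 - 4*37)*63)/(322 - 1*247) = ((-2 - 148)*63)/(322 - 247) = -150*63/75 = -9450*1/75 = -126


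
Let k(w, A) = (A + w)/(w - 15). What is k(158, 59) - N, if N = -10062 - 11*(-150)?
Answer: 1203133/143 ≈ 8413.5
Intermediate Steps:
k(w, A) = (A + w)/(-15 + w)
N = -8412 (N = -10062 + 1650 = -8412)
k(158, 59) - N = (59 + 158)/(-15 + 158) - 1*(-8412) = 217/143 + 8412 = 1203133/143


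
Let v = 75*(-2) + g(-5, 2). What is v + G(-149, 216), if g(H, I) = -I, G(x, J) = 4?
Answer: -148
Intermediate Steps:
v = -152 (v = 75*(-2) - 1*2 = -150 - 2 = -152)
v + G(-149, 216) = -152 + 4 = -148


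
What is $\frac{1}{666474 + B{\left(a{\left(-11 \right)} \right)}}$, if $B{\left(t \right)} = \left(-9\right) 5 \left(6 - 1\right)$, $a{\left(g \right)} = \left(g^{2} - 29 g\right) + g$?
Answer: $\frac{1}{666249} \approx 1.5009 \cdot 10^{-6}$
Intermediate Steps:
$a{\left(g \right)} = g^{2} - 28 g$
$B{\left(t \right)} = -225$ ($B{\left(t \right)} = \left(-45\right) 5 = -225$)
$\frac{1}{666474 + B{\left(a{\left(-11 \right)} \right)}} = \frac{1}{666474 - 225} = \frac{1}{666249}$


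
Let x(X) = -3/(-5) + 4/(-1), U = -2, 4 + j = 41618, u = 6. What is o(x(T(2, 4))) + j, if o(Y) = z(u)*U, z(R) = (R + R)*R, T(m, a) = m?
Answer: 41470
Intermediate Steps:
j = 41614 (j = -4 + 41618 = 41614)
z(R) = 2*R**2 (z(R) = (2*R)*R = 2*R**2)
x(X) = -17/5 (x(X) = -3*(-1/5) + 4*(-1) = 3/5 - 4 = -17/5)
o(Y) = -144 (o(Y) = (2*6**2)*(-2) = (2*36)*(-2) = 72*(-2) = -144)
o(x(T(2, 4))) + j = -144 + 41614 = 41470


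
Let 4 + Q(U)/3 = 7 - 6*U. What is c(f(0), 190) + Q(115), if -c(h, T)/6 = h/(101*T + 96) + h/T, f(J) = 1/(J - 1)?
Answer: -1888021971/916085 ≈ -2061.0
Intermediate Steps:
Q(U) = 9 - 18*U (Q(U) = -12 + 3*(7 - 6*U) = -12 + (21 - 18*U) = 9 - 18*U)
f(J) = 1/(-1 + J)
c(h, T) = -6*h/T - 6*h/(96 + 101*T) (c(h, T) = -6*(h/(101*T + 96) + h/T) = -6*(h/(96 + 101*T) + h/T) = -6*(h/T + h/(96 + 101*T)) = -6*h/T - 6*h/(96 + 101*T))
c(f(0), 190) + Q(115) = -36*(16 + 17*190)/((-1 + 0)*190*(96 + 101*190)) + (9 - 18*115) = -36*1/190*(16 + 3230)/(-1*(96 + 19190)) + (9 - 2070) = -36*(-1)*1/190*3246/19286 - 2061 = -36*(-1)*1/190*1/19286*3246 - 2061 = 29214/916085 - 2061 = -1888021971/916085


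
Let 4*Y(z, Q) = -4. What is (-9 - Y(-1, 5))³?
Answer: -512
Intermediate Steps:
Y(z, Q) = -1 (Y(z, Q) = (¼)*(-4) = -1)
(-9 - Y(-1, 5))³ = (-9 - 1*(-1))³ = (-9 + 1)³ = (-8)³ = -512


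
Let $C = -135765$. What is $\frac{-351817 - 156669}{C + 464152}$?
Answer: $- \frac{508486}{328387} \approx -1.5484$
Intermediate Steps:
$\frac{-351817 - 156669}{C + 464152} = \frac{-351817 - 156669}{-135765 + 464152} = - \frac{508486}{328387}$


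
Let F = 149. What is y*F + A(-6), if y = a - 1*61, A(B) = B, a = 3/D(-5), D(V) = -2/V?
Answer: -15955/2 ≈ -7977.5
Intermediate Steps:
a = 15/2 (a = 3/((-2/(-5))) = 3/((-2*(-⅕))) = 3/(⅖) = 3*(5/2) = 15/2 ≈ 7.5000)
y = -107/2 (y = 15/2 - 1*61 = 15/2 - 61 = -107/2 ≈ -53.500)
y*F + A(-6) = -107/2*149 - 6 = -15943/2 - 6 = -15955/2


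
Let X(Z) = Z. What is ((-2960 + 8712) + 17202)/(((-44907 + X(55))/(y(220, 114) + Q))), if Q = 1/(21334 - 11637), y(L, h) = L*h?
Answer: -2791215133997/217464922 ≈ -12835.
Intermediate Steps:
Q = 1/9697 ≈ 0.00010312
((-2960 + 8712) + 17202)/(((-44907 + X(55))/(y(220, 114) + Q))) = ((-2960 + 8712) + 17202)/(((-44907 + 55)/(220*114 + 1/9697))) = (5752 + 17202)/((-44852/(25080 + 1/9697))) = 22954/((-44852/243200761/9697)) = 22954/((-44852*9697/243200761)) = 22954/(-434929844/243200761) = 22954*(-243200761/434929844) = -2791215133997/217464922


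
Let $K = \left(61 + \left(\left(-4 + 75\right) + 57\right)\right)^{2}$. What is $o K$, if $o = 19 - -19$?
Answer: $1357398$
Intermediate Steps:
$o = 38$ ($o = 19 + 19 = 38$)
$K = 35721$ ($K = \left(61 + \left(71 + 57\right)\right)^{2} = \left(61 + 128\right)^{2} = 189^{2} = 35721$)
$o K = 38 \cdot 35721 = 1357398$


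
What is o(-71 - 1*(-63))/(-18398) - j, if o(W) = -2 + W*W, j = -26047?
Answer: 239606322/9199 ≈ 26047.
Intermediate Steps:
o(W) = -2 + W²
o(-71 - 1*(-63))/(-18398) - j = (-2 + (-71 - 1*(-63))²)/(-18398) - 1*(-26047) = (-2 + (-71 + 63)²)*(-1/18398) + 26047 = (-2 + (-8)²)*(-1/18398) + 26047 = (-2 + 64)*(-1/18398) + 26047 = 62*(-1/18398) + 26047 = -31/9199 + 26047 = 239606322/9199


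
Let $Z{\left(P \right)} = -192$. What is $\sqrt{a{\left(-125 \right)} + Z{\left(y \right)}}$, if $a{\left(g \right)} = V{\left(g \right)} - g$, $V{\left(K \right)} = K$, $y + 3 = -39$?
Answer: $8 i \sqrt{3} \approx 13.856 i$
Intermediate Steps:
$y = -42$ ($y = -3 - 39 = -42$)
$a{\left(g \right)} = 0$ ($a{\left(g \right)} = g - g = 0$)
$\sqrt{a{\left(-125 \right)} + Z{\left(y \right)}} = \sqrt{0 - 192} = \sqrt{-192} = 8 i \sqrt{3}$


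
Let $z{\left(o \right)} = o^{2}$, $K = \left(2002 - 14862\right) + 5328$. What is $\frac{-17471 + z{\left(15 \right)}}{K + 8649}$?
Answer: $- \frac{17246}{1117} \approx -15.44$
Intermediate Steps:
$K = -7532$ ($K = -12860 + 5328 = -7532$)
$\frac{-17471 + z{\left(15 \right)}}{K + 8649} = \frac{-17471 + 15^{2}}{-7532 + 8649} = \frac{-17471 + 225}{1117} = \left(-17246\right) \frac{1}{1117} = - \frac{17246}{1117}$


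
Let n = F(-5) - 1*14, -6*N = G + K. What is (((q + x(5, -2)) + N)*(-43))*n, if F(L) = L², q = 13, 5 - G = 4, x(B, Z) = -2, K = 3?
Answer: -14663/3 ≈ -4887.7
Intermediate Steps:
G = 1 (G = 5 - 1*4 = 5 - 4 = 1)
N = -⅔ (N = -(1 + 3)/6 = -⅙*4 = -⅔ ≈ -0.66667)
n = 11 (n = (-5)² - 1*14 = 25 - 14 = 11)
(((q + x(5, -2)) + N)*(-43))*n = (((13 - 2) - ⅔)*(-43))*11 = ((11 - ⅔)*(-43))*11 = ((31/3)*(-43))*11 = -1333/3*11 = -14663/3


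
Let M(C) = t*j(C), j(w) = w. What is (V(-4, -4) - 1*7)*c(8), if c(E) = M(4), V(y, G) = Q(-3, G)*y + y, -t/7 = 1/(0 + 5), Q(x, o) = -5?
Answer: -252/5 ≈ -50.400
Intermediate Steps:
t = -7/5 (t = -7/(0 + 5) = -7/5 ≈ -1.4000)
V(y, G) = -4*y (V(y, G) = -5*y + y = -4*y)
M(C) = -7*C/5
c(E) = -28/5 (c(E) = -7/5*4 = -28/5)
(V(-4, -4) - 1*7)*c(8) = (-4*(-4) - 1*7)*(-28/5) = (16 - 7)*(-28/5) = 9*(-28/5) = -252/5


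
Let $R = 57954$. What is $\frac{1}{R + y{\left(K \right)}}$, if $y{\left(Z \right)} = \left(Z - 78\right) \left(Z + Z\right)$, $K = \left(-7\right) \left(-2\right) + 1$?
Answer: $\frac{1}{56064} \approx 1.7837 \cdot 10^{-5}$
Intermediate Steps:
$K = 15$ ($K = 14 + 1 = 15$)
$y{\left(Z \right)} = 2 Z \left(-78 + Z\right)$ ($y{\left(Z \right)} = \left(-78 + Z\right) 2 Z = 2 Z \left(-78 + Z\right)$)
$\frac{1}{R + y{\left(K \right)}} = \frac{1}{57954 + 2 \cdot 15 \left(-78 + 15\right)} = \frac{1}{57954 + 2 \cdot 15 \left(-63\right)} = \frac{1}{57954 - 1890} = \frac{1}{56064}$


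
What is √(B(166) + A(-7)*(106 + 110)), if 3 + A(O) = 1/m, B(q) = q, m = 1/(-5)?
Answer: I*√1562 ≈ 39.522*I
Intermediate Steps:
m = -⅕ ≈ -0.20000
A(O) = -8 (A(O) = -3 + 1/(-⅕) = -3 - 5 = -8)
√(B(166) + A(-7)*(106 + 110)) = √(166 - 8*(106 + 110)) = √(166 - 8*216) = √(166 - 1728) = √(-1562) = I*√1562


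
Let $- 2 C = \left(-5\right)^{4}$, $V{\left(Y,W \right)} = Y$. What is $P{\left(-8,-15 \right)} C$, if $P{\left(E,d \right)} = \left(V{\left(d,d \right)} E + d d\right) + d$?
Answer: $-103125$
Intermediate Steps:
$P{\left(E,d \right)} = d + d^{2} + E d$ ($P{\left(E,d \right)} = \left(d E + d d\right) + d = \left(E d + d^{2}\right) + d = \left(d^{2} + E d\right) + d = d + d^{2} + E d$)
$C = - \frac{625}{2}$ ($C = - \frac{\left(-5\right)^{4}}{2} = \left(- \frac{1}{2}\right) 625 = - \frac{625}{2} \approx -312.5$)
$P{\left(-8,-15 \right)} C = - 15 \left(1 - 8 - 15\right) \left(- \frac{625}{2}\right) = \left(-15\right) \left(-22\right) \left(- \frac{625}{2}\right) = 330 \left(- \frac{625}{2}\right) = -103125$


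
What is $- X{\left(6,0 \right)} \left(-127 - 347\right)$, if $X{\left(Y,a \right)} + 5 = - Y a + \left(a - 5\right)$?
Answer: $-4740$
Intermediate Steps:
$X{\left(Y,a \right)} = -10 + a - Y a$ ($X{\left(Y,a \right)} = -5 + \left(- Y a + \left(a - 5\right)\right) = -5 - \left(5 - a + Y a\right) = -10 + a - Y a$)
$- X{\left(6,0 \right)} \left(-127 - 347\right) = - (-10 + 0 - 6 \cdot 0) \left(-127 - 347\right) = - (-10 + 0 + 0) \left(-127 - 347\right) = \left(-1\right) \left(-10\right) \left(-474\right) = 10 \left(-474\right) = -4740$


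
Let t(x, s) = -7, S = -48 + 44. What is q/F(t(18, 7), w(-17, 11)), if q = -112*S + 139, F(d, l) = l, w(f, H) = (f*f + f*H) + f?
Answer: 587/85 ≈ 6.9059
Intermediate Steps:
S = -4
w(f, H) = f + f² + H*f (w(f, H) = (f² + H*f) + f = f + f² + H*f)
q = 587 (q = -112*(-4) + 139 = 448 + 139 = 587)
q/F(t(18, 7), w(-17, 11)) = 587/((-17*(1 + 11 - 17))) = 587/((-17*(-5))) = 587/85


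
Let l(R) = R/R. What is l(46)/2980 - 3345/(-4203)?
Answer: 3324101/4174980 ≈ 0.79620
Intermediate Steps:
l(R) = 1
l(46)/2980 - 3345/(-4203) = 1/2980 - 3345/(-4203) = 1*(1/2980) - 3345*(-1/4203) = 1/2980 + 1115/1401 = 3324101/4174980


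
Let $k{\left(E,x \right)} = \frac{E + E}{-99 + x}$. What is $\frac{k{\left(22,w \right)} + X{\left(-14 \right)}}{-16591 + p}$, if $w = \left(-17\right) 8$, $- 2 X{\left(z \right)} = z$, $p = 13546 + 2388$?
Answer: $- \frac{1601}{154395} \approx -0.01037$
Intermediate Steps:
$p = 15934$
$X{\left(z \right)} = - \frac{z}{2}$
$w = -136$
$k{\left(E,x \right)} = \frac{2 E}{-99 + x}$
$\frac{k{\left(22,w \right)} + X{\left(-14 \right)}}{-16591 + p} = \frac{2 \cdot 22 \frac{1}{-99 - 136} - -7}{-16591 + 15934} = \frac{2 \cdot 22 \frac{1}{-235} + 7}{-657} = \left(2 \cdot 22 \left(- \frac{1}{235}\right) + 7\right) \left(- \frac{1}{657}\right) = \left(- \frac{44}{235} + 7\right) \left(- \frac{1}{657}\right) = \frac{1601}{235} \left(- \frac{1}{657}\right) = - \frac{1601}{154395}$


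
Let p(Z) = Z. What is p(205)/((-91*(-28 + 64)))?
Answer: -205/3276 ≈ -0.062576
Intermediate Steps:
p(205)/((-91*(-28 + 64))) = 205/((-91*(-28 + 64))) = 205/((-91*36)) = 205/(-3276) = 205*(-1/3276) = -205/3276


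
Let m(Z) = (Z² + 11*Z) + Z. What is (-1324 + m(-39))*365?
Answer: -98915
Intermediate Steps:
m(Z) = Z² + 12*Z
(-1324 + m(-39))*365 = (-1324 - 39*(12 - 39))*365 = (-1324 - 39*(-27))*365 = (-1324 + 1053)*365 = -271*365 = -98915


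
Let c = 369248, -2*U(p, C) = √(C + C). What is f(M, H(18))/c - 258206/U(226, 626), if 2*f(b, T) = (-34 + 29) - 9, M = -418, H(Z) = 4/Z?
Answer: -7/369248 + 258206*√313/313 ≈ 14595.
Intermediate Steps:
U(p, C) = -√2*√C/2 (U(p, C) = -√(C + C)/2 = -√2*√C/2)
f(b, T) = -7 (f(b, T) = ((-34 + 29) - 9)/2 = (-5 - 9)/2 = (½)*(-14) = -7)
f(M, H(18))/c - 258206/U(226, 626) = -7/369248 - 258206*(-√313/313) = -7*1/369248 - 258206*(-√313/313) = -7/369248 - (-258206)*√313/313 = -7/369248 + 258206*√313/313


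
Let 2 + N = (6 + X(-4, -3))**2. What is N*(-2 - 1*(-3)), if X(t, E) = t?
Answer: 2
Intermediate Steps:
N = 2 (N = -2 + (6 - 4)**2 = -2 + 2**2 = -2 + 4 = 2)
N*(-2 - 1*(-3)) = 2*(-2 - 1*(-3)) = 2*(-2 + 3) = 2*1 = 2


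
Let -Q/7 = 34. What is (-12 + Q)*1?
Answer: -250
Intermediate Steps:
Q = -238 (Q = -7*34 = -238)
(-12 + Q)*1 = (-12 - 238)*1 = -250*1 = -250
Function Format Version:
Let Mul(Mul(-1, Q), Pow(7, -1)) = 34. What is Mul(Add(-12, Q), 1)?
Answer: -250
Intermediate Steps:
Q = -238 (Q = Mul(-7, 34) = -238)
Mul(Add(-12, Q), 1) = Mul(Add(-12, -238), 1) = Mul(-250, 1) = -250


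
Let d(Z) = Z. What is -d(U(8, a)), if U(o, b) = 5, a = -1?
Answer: -5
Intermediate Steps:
-d(U(8, a)) = -1*5 = -5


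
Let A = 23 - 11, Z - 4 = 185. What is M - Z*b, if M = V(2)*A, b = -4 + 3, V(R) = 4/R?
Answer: 213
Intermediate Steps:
Z = 189 (Z = 4 + 185 = 189)
b = -1
A = 12
M = 24 (M = (4/2)*12 = (4*(½))*12 = 2*12 = 24)
M - Z*b = 24 - 189*(-1) = 24 - 1*(-189) = 24 + 189 = 213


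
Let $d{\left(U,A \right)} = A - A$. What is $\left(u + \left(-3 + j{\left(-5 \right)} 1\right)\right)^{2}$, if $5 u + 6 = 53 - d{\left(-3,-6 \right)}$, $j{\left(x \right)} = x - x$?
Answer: $\frac{1024}{25} \approx 40.96$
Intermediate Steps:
$j{\left(x \right)} = 0$
$d{\left(U,A \right)} = 0$
$u = \frac{47}{5}$ ($u = - \frac{6}{5} + \frac{53 - 0}{5} = - \frac{6}{5} + \frac{53 + 0}{5} = - \frac{6}{5} + \frac{1}{5} \cdot 53 = - \frac{6}{5} + \frac{53}{5} = \frac{47}{5} \approx 9.4$)
$\left(u + \left(-3 + j{\left(-5 \right)} 1\right)\right)^{2} = \left(\frac{47}{5} + \left(-3 + 0 \cdot 1\right)\right)^{2} = \left(\frac{47}{5} + \left(-3 + 0\right)\right)^{2} = \left(\frac{47}{5} - 3\right)^{2} = \left(\frac{32}{5}\right)^{2} = \frac{1024}{25}$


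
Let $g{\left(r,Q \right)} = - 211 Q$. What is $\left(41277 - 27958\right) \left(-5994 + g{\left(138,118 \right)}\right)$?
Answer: $-411450548$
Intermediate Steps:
$\left(41277 - 27958\right) \left(-5994 + g{\left(138,118 \right)}\right) = \left(41277 - 27958\right) \left(-5994 - 24898\right) = 13319 \left(-5994 - 24898\right) = 13319 \left(-30892\right) = -411450548$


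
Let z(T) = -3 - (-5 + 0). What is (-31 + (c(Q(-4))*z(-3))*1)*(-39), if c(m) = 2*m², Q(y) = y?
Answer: -1287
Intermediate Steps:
z(T) = 2 (z(T) = -3 - 1*(-5) = -3 + 5 = 2)
(-31 + (c(Q(-4))*z(-3))*1)*(-39) = (-31 + ((2*(-4)²)*2)*1)*(-39) = (-31 + ((2*16)*2)*1)*(-39) = (-31 + (32*2)*1)*(-39) = (-31 + 64*1)*(-39) = (-31 + 64)*(-39) = 33*(-39) = -1287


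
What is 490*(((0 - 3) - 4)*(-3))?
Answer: 10290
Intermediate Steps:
490*(((0 - 3) - 4)*(-3)) = 490*((-3 - 4)*(-3)) = 490*(-7*(-3)) = 490*21 = 10290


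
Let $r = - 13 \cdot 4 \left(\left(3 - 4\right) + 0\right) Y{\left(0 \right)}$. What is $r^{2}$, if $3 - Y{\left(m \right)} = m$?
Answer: $24336$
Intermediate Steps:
$Y{\left(m \right)} = 3 - m$
$r = 156$ ($r = - 13 \cdot 4 \left(\left(3 - 4\right) + 0\right) \left(3 - 0\right) = - 13 \cdot 4 \left(\left(3 - 4\right) + 0\right) \left(3 + 0\right) = - 13 \cdot 4 \left(-1 + 0\right) 3 = - 13 \cdot 4 \left(-1\right) 3 = \left(-13\right) \left(-4\right) 3 = 52 \cdot 3 = 156$)
$r^{2} = 156^{2} = 24336$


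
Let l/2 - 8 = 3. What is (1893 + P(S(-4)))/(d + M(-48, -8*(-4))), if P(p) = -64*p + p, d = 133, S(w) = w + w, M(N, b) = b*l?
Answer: 799/279 ≈ 2.8638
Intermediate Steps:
l = 22 (l = 16 + 2*3 = 16 + 6 = 22)
M(N, b) = 22*b (M(N, b) = b*22 = 22*b)
S(w) = 2*w
P(p) = -63*p
(1893 + P(S(-4)))/(d + M(-48, -8*(-4))) = (1893 - 126*(-4))/(133 + 22*(-8*(-4))) = (1893 - 63*(-8))/(133 + 22*32) = (1893 + 504)/(133 + 704) = 2397/837 = 2397*(1/837) = 799/279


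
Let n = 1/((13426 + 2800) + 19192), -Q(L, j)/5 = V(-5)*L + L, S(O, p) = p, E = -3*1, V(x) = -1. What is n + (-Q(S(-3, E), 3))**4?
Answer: 1/35418 ≈ 2.8234e-5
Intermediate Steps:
E = -3
Q(L, j) = 0 (Q(L, j) = -5*(-L + L) = -5*0 = 0)
n = 1/35418 (n = 1/(16226 + 19192) = 1/35418 ≈ 2.8234e-5)
n + (-Q(S(-3, E), 3))**4 = 1/35418 + (-1*0)**4 = 1/35418 + 0**4 = 1/35418 + 0 = 1/35418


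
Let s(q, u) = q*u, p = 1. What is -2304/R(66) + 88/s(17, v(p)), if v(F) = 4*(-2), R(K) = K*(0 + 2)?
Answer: -3385/187 ≈ -18.102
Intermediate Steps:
R(K) = 2*K (R(K) = K*2 = 2*K)
v(F) = -8
-2304/R(66) + 88/s(17, v(p)) = -2304/(2*66) + 88/((17*(-8))) = -2304/132 + 88/(-136) = -2304*1/132 + 88*(-1/136) = -192/11 - 11/17 = -3385/187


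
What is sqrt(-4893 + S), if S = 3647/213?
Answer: I*sqrt(221213706)/213 ≈ 69.828*I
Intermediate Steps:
S = 3647/213 (S = 3647*(1/213) = 3647/213 ≈ 17.122)
sqrt(-4893 + S) = sqrt(-4893 + 3647/213) = sqrt(-1038562/213) = I*sqrt(221213706)/213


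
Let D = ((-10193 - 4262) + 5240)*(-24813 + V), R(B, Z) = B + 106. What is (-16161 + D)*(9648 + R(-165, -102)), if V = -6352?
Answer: 2753666551946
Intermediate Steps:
R(B, Z) = 106 + B
D = 287185475 (D = ((-10193 - 4262) + 5240)*(-24813 - 6352) = (-14455 + 5240)*(-31165) = -9215*(-31165) = 287185475)
(-16161 + D)*(9648 + R(-165, -102)) = (-16161 + 287185475)*(9648 + (106 - 165)) = 287169314*(9648 - 59) = 287169314*9589 = 2753666551946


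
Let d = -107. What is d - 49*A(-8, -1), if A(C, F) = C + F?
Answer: 334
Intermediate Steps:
d - 49*A(-8, -1) = -107 - 49*(-8 - 1) = -107 - 49*(-9) = -107 + 441 = 334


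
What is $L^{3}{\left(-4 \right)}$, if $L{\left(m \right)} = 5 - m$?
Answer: $729$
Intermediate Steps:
$L^{3}{\left(-4 \right)} = \left(5 - -4\right)^{3} = \left(5 + 4\right)^{3} = 9^{3} = 729$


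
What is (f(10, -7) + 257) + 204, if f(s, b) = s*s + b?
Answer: 554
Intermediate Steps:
f(s, b) = b + s² (f(s, b) = s² + b = b + s²)
(f(10, -7) + 257) + 204 = ((-7 + 10²) + 257) + 204 = ((-7 + 100) + 257) + 204 = (93 + 257) + 204 = 350 + 204 = 554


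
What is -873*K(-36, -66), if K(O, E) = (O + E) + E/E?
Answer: 88173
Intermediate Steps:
K(O, E) = 1 + E + O (K(O, E) = (E + O) + 1 = 1 + E + O)
-873*K(-36, -66) = -873*(1 - 66 - 36) = -873*(-101) = 88173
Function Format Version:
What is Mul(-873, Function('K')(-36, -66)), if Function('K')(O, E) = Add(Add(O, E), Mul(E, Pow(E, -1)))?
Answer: 88173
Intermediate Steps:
Function('K')(O, E) = Add(1, E, O) (Function('K')(O, E) = Add(Add(E, O), 1) = Add(1, E, O))
Mul(-873, Function('K')(-36, -66)) = Mul(-873, Add(1, -66, -36)) = Mul(-873, -101) = 88173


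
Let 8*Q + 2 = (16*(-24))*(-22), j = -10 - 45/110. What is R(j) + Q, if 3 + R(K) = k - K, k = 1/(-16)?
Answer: 187105/176 ≈ 1063.1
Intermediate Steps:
k = -1/16 ≈ -0.062500
j = -229/22 (j = -10 - 45/110 = -10 - 1*9/22 = -10 - 9/22 = -229/22 ≈ -10.409)
Q = 4223/4 (Q = -1/4 + ((16*(-24))*(-22))/8 = -1/4 + (-384*(-22))/8 = -1/4 + (1/8)*8448 = -1/4 + 1056 = 4223/4 ≈ 1055.8)
R(K) = -49/16 - K (R(K) = -3 + (-1/16 - K) = -49/16 - K)
R(j) + Q = (-49/16 - 1*(-229/22)) + 4223/4 = (-49/16 + 229/22) + 4223/4 = 1293/176 + 4223/4 = 187105/176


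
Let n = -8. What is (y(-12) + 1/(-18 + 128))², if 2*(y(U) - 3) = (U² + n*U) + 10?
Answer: 198274561/12100 ≈ 16386.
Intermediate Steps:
y(U) = 8 + U²/2 - 4*U (y(U) = 3 + ((U² - 8*U) + 10)/2 = 3 + (10 + U² - 8*U)/2 = 3 + (5 + U²/2 - 4*U) = 8 + U²/2 - 4*U)
(y(-12) + 1/(-18 + 128))² = ((8 + (½)*(-12)² - 4*(-12)) + 1/(-18 + 128))² = ((8 + (½)*144 + 48) + 1/110)² = ((8 + 72 + 48) + 1/110)² = (128 + 1/110)² = (14081/110)² = 198274561/12100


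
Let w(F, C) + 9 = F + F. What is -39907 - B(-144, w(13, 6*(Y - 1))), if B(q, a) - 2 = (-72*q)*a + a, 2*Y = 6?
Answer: -216182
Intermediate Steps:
Y = 3 (Y = (½)*6 = 3)
w(F, C) = -9 + 2*F (w(F, C) = -9 + (F + F) = -9 + 2*F)
B(q, a) = 2 + a - 72*a*q (B(q, a) = 2 + ((-72*q)*a + a) = 2 + (-72*a*q + a) = 2 + (a - 72*a*q) = 2 + a - 72*a*q)
-39907 - B(-144, w(13, 6*(Y - 1))) = -39907 - (2 + (-9 + 2*13) - 72*(-9 + 2*13)*(-144)) = -39907 - (2 + (-9 + 26) - 72*(-9 + 26)*(-144)) = -39907 - (2 + 17 - 72*17*(-144)) = -39907 - (2 + 17 + 176256) = -39907 - 1*176275 = -39907 - 176275 = -216182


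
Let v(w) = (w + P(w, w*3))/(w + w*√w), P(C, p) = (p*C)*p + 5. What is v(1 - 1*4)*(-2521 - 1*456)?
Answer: -717457/12 + 717457*I*√3/12 ≈ -59788.0 + 1.0356e+5*I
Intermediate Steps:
P(C, p) = 5 + C*p² (P(C, p) = (C*p)*p + 5 = C*p² + 5 = 5 + C*p²)
v(w) = (5 + w + 9*w³)/(w + w^(3/2)) (v(w) = (w + (5 + w*(w*3)²))/(w + w*√w) = (w + (5 + w*(3*w)²))/(w + w^(3/2)) = (w + (5 + w*(9*w²)))/(w + w^(3/2)) = (w + (5 + 9*w³))/(w + w^(3/2)) = (5 + w + 9*w³)/(w + w^(3/2)))
v(1 - 1*4)*(-2521 - 1*456) = ((5 + (1 - 1*4) + 9*(1 - 1*4)³)/((1 - 1*4) + (1 - 1*4)^(3/2)))*(-2521 - 1*456) = ((5 + (1 - 4) + 9*(1 - 4)³)/((1 - 4) + (1 - 4)^(3/2)))*(-2521 - 456) = ((5 - 3 + 9*(-3)³)/(-3 + (-3)^(3/2)))*(-2977) = ((5 - 3 + 9*(-27))/(-3 - 3*I*√3))*(-2977) = ((5 - 3 - 243)/(-3 - 3*I*√3))*(-2977) = (-241/(-3 - 3*I*√3))*(-2977) = -241/(-3 - 3*I*√3)*(-2977) = 717457/(-3 - 3*I*√3)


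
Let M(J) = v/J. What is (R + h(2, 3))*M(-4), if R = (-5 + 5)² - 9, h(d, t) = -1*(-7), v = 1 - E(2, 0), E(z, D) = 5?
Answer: -2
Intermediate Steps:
v = -4 (v = 1 - 1*5 = 1 - 5 = -4)
M(J) = -4/J
h(d, t) = 7
R = -9 (R = 0² - 9 = 0 - 9 = -9)
(R + h(2, 3))*M(-4) = (-9 + 7)*(-4/(-4)) = -(-8)*(-1)/4 = -2*1 = -2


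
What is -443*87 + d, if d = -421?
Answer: -38962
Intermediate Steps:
-443*87 + d = -443*87 - 421 = -38541 - 421 = -38962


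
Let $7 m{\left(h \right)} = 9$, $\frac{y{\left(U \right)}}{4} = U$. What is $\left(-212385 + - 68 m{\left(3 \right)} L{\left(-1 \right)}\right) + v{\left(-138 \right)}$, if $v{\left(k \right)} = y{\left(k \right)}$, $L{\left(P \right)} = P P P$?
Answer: $- \frac{1489947}{7} \approx -2.1285 \cdot 10^{5}$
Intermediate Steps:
$L{\left(P \right)} = P^{3}$ ($L{\left(P \right)} = P^{2} P = P^{3}$)
$y{\left(U \right)} = 4 U$
$v{\left(k \right)} = 4 k$
$m{\left(h \right)} = \frac{9}{7}$ ($m{\left(h \right)} = \frac{1}{7} \cdot 9 = \frac{9}{7}$)
$\left(-212385 + - 68 m{\left(3 \right)} L{\left(-1 \right)}\right) + v{\left(-138 \right)} = \left(-212385 + \left(-68\right) \frac{9}{7} \left(-1\right)^{3}\right) + 4 \left(-138\right) = \left(-212385 - - \frac{612}{7}\right) - 552 = \left(-212385 + \frac{612}{7}\right) - 552 = - \frac{1486083}{7} - 552 = - \frac{1489947}{7}$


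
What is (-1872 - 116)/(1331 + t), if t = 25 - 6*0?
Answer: -497/339 ≈ -1.4661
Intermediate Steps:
t = 25 (t = 25 + 0 = 25)
(-1872 - 116)/(1331 + t) = (-1872 - 116)/(1331 + 25) = -1988/1356 = -1988*1/1356 = -497/339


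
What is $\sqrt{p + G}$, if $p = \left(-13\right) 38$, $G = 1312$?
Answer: $\sqrt{818} \approx 28.601$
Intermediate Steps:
$p = -494$
$\sqrt{p + G} = \sqrt{-494 + 1312} = \sqrt{818}$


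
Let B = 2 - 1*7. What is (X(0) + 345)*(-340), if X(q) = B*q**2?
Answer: -117300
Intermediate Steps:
B = -5 (B = 2 - 7 = -5)
X(q) = -5*q**2
(X(0) + 345)*(-340) = (-5*0**2 + 345)*(-340) = (-5*0 + 345)*(-340) = (0 + 345)*(-340) = 345*(-340) = -117300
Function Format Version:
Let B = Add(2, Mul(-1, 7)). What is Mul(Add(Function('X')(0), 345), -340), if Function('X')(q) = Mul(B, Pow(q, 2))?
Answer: -117300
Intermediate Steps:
B = -5 (B = Add(2, -7) = -5)
Function('X')(q) = Mul(-5, Pow(q, 2))
Mul(Add(Function('X')(0), 345), -340) = Mul(Add(Mul(-5, Pow(0, 2)), 345), -340) = Mul(Add(Mul(-5, 0), 345), -340) = Mul(Add(0, 345), -340) = Mul(345, -340) = -117300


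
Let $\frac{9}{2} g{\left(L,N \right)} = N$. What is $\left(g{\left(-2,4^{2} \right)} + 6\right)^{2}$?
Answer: $\frac{7396}{81} \approx 91.309$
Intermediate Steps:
$g{\left(L,N \right)} = \frac{2 N}{9}$
$\left(g{\left(-2,4^{2} \right)} + 6\right)^{2} = \left(\frac{2 \cdot 4^{2}}{9} + 6\right)^{2} = \left(\frac{2}{9} \cdot 16 + 6\right)^{2} = \left(\frac{32}{9} + 6\right)^{2} = \left(\frac{86}{9}\right)^{2} = \frac{7396}{81}$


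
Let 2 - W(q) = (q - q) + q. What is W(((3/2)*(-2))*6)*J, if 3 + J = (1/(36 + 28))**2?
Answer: -61435/1024 ≈ -59.995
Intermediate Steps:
W(q) = 2 - q (W(q) = 2 - ((q - q) + q) = 2 - (0 + q) = 2 - q)
J = -12287/4096 (J = -3 + (1/(36 + 28))**2 = -3 + (1/64)**2 = -3 + 1/4096 = -12287/4096 ≈ -2.9998)
W(((3/2)*(-2))*6)*J = (2 - (3/2)*(-2)*6)*(-12287/4096) = (2 - (-3)*6)*(-12287/4096) = (2 - 1*(-18))*(-12287/4096) = (2 + 18)*(-12287/4096) = 20*(-12287/4096) = -61435/1024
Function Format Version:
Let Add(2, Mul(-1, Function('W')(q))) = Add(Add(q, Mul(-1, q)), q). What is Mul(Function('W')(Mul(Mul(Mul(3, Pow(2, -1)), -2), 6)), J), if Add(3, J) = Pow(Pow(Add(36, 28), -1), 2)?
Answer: Rational(-61435, 1024) ≈ -59.995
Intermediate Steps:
Function('W')(q) = Add(2, Mul(-1, q)) (Function('W')(q) = Add(2, Mul(-1, Add(Add(q, Mul(-1, q)), q))) = Add(2, Mul(-1, Add(0, q))) = Add(2, Mul(-1, q)))
J = Rational(-12287, 4096) (J = Add(-3, Pow(Pow(Add(36, 28), -1), 2)) = Add(-3, Pow(Pow(64, -1), 2)) = Add(-3, Pow(Rational(1, 64), 2)) = Add(-3, Rational(1, 4096)) = Rational(-12287, 4096) ≈ -2.9998)
Mul(Function('W')(Mul(Mul(Mul(3, Pow(2, -1)), -2), 6)), J) = Mul(Add(2, Mul(-1, Mul(Mul(Mul(3, Pow(2, -1)), -2), 6))), Rational(-12287, 4096)) = Mul(Add(2, Mul(-1, Mul(Mul(Mul(3, Rational(1, 2)), -2), 6))), Rational(-12287, 4096)) = Mul(Add(2, Mul(-1, Mul(Mul(Rational(3, 2), -2), 6))), Rational(-12287, 4096)) = Mul(Add(2, Mul(-1, Mul(-3, 6))), Rational(-12287, 4096)) = Mul(Add(2, Mul(-1, -18)), Rational(-12287, 4096)) = Mul(Add(2, 18), Rational(-12287, 4096)) = Mul(20, Rational(-12287, 4096)) = Rational(-61435, 1024)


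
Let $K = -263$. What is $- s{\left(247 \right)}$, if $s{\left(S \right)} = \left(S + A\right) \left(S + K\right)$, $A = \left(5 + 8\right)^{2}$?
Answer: $6656$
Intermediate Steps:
$A = 169$ ($A = 13^{2} = 169$)
$s{\left(S \right)} = \left(-263 + S\right) \left(169 + S\right)$ ($s{\left(S \right)} = \left(S + 169\right) \left(S - 263\right) = \left(169 + S\right) \left(-263 + S\right) = \left(-263 + S\right) \left(169 + S\right)$)
$- s{\left(247 \right)} = - (-44447 + 247^{2} - 23218) = - (-44447 + 61009 - 23218) = \left(-1\right) \left(-6656\right) = 6656$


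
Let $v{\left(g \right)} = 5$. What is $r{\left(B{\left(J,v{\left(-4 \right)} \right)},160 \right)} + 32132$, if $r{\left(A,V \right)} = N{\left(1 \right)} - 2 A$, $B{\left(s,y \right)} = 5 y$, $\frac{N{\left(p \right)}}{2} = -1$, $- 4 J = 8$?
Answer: $32080$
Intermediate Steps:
$J = -2$ ($J = \left(- \frac{1}{4}\right) 8 = -2$)
$N{\left(p \right)} = -2$ ($N{\left(p \right)} = 2 \left(-1\right) = -2$)
$r{\left(A,V \right)} = -2 - 2 A$
$r{\left(B{\left(J,v{\left(-4 \right)} \right)},160 \right)} + 32132 = \left(-2 - 2 \cdot 5 \cdot 5\right) + 32132 = \left(-2 - 50\right) + 32132 = -52 + 32132 = 32080$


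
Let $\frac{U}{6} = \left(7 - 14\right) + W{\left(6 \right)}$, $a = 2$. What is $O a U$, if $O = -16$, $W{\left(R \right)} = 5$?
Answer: $384$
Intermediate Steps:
$U = -12$ ($U = 6 \left(\left(7 - 14\right) + 5\right) = 6 \left(-7 + 5\right) = 6 \left(-2\right) = -12$)
$O a U = \left(-16\right) 2 \left(-12\right) = \left(-32\right) \left(-12\right) = 384$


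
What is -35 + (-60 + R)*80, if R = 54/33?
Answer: -51745/11 ≈ -4704.1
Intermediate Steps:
R = 18/11 (R = 54*(1/33) = 18/11 ≈ 1.6364)
-35 + (-60 + R)*80 = -35 + (-60 + 18/11)*80 = -35 - 642/11*80 = -35 - 51360/11 = -51745/11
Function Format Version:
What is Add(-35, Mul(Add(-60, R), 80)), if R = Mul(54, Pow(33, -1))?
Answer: Rational(-51745, 11) ≈ -4704.1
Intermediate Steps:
R = Rational(18, 11) (R = Mul(54, Rational(1, 33)) = Rational(18, 11) ≈ 1.6364)
Add(-35, Mul(Add(-60, R), 80)) = Add(-35, Mul(Add(-60, Rational(18, 11)), 80)) = Add(-35, Mul(Rational(-642, 11), 80)) = Add(-35, Rational(-51360, 11)) = Rational(-51745, 11)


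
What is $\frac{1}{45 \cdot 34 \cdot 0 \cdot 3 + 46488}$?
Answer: $\frac{1}{46488} \approx 2.1511 \cdot 10^{-5}$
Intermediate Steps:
$\frac{1}{45 \cdot 34 \cdot 0 \cdot 3 + 46488} = \frac{1}{1530 \cdot 0 + 46488} = \frac{1}{0 + 46488} = \frac{1}{46488}$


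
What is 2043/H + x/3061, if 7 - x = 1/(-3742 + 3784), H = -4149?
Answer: -29048501/59267082 ≈ -0.49013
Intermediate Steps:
x = 293/42 (x = 7 - 1/(-3742 + 3784) = 7 - 1/42 = 293/42 ≈ 6.9762)
2043/H + x/3061 = 2043/(-4149) + (293/42)/3061 = 2043*(-1/4149) + (293/42)*(1/3061) = -227/461 + 293/128562 = -29048501/59267082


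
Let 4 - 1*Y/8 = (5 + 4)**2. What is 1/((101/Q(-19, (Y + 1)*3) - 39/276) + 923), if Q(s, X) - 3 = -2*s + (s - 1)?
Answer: 1932/1792255 ≈ 0.0010780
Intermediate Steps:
Y = -616 (Y = 32 - 8*(5 + 4)**2 = 32 - 8*9**2 = 32 - 8*81 = 32 - 648 = -616)
Q(s, X) = 2 - s (Q(s, X) = 3 + (-2*s + (s - 1)) = 3 + (-2*s + (-1 + s)) = 3 + (-1 - s) = 2 - s)
1/((101/Q(-19, (Y + 1)*3) - 39/276) + 923) = 1/((101/(2 - 1*(-19)) - 39/276) + 923) = 1/((101/(2 + 19) - 39*1/276) + 923) = 1/((101/21 - 13/92) + 923) = 1/(9019/1932 + 923) = 1/(1792255/1932) = 1932/1792255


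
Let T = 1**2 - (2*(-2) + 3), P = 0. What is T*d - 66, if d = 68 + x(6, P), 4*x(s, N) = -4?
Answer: 68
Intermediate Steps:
x(s, N) = -1 (x(s, N) = (1/4)*(-4) = -1)
T = 2 (T = 1 - (-4 + 3) = 1 - 1*(-1) = 1 + 1 = 2)
d = 67 (d = 68 - 1 = 67)
T*d - 66 = 2*67 - 66 = 134 - 66 = 68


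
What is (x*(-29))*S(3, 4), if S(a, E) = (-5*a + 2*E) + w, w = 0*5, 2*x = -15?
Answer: -3045/2 ≈ -1522.5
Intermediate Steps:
x = -15/2 (x = (½)*(-15) = -15/2 ≈ -7.5000)
w = 0
S(a, E) = -5*a + 2*E (S(a, E) = (-5*a + 2*E) + 0 = -5*a + 2*E)
(x*(-29))*S(3, 4) = (-15/2*(-29))*(-5*3 + 2*4) = 435*(-15 + 8)/2 = (435/2)*(-7) = -3045/2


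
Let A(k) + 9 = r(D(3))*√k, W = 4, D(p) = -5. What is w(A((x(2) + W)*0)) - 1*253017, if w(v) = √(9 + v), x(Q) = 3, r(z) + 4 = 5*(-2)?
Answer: -253017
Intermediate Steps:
r(z) = -14 (r(z) = -4 + 5*(-2) = -4 - 10 = -14)
A(k) = -9 - 14*√k
w(A((x(2) + W)*0)) - 1*253017 = √(9 + (-9 - 14*√((3 + 4)*0))) - 1*253017 = √(9 + (-9 - 14*√(7*0))) - 253017 = √(9 + (-9 - 14*√0)) - 253017 = √(9 + (-9 - 14*0)) - 253017 = √(9 + (-9 + 0)) - 253017 = √(9 - 9) - 253017 = √0 - 253017 = 0 - 253017 = -253017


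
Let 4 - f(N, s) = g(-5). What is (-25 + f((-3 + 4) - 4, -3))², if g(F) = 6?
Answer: 729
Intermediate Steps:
f(N, s) = -2 (f(N, s) = 4 - 1*6 = 4 - 6 = -2)
(-25 + f((-3 + 4) - 4, -3))² = (-25 - 2)² = (-27)² = 729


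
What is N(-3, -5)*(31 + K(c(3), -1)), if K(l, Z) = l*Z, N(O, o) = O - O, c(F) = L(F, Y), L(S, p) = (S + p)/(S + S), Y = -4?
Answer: 0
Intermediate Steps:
L(S, p) = (S + p)/(2*S) (L(S, p) = (S + p)/((2*S)) = (S + p)*(1/(2*S)) = (S + p)/(2*S))
c(F) = (-4 + F)/(2*F) (c(F) = (F - 4)/(2*F) = (-4 + F)/(2*F))
N(O, o) = 0
K(l, Z) = Z*l
N(-3, -5)*(31 + K(c(3), -1)) = 0*(31 - (-4 + 3)/(2*3)) = 0*(31 - (-1)/(2*3)) = 0*(31 - 1*(-⅙)) = 0*(31 + ⅙) = 0*(187/6) = 0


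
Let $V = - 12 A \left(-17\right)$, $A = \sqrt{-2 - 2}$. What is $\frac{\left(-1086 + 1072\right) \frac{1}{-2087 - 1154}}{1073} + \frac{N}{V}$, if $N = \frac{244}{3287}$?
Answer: $\frac{2}{496799} - \frac{61 i}{335274} \approx 4.0258 \cdot 10^{-6} - 0.00018194 i$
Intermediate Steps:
$A = 2 i$ ($A = \sqrt{-4} = 2 i \approx 2.0 i$)
$V = 408 i$ ($V = - 12 \cdot 2 i \left(-17\right) = - 24 i \left(-17\right) = 408 i \approx 408.0 i$)
$N = \frac{244}{3287}$ ($N = 244 \cdot \frac{1}{3287} = \frac{244}{3287} \approx 0.074232$)
$\frac{\left(-1086 + 1072\right) \frac{1}{-2087 - 1154}}{1073} + \frac{N}{V} = \frac{\left(-1086 + 1072\right) \frac{1}{-2087 - 1154}}{1073} + \frac{244}{3287 \cdot 408 i} = - \frac{14}{-3241} \cdot \frac{1}{1073} + \frac{244 \left(- \frac{i}{408}\right)}{3287} = \left(-14\right) \left(- \frac{1}{3241}\right) \frac{1}{1073} - \frac{61 i}{335274} = \frac{2}{463} \cdot \frac{1}{1073} - \frac{61 i}{335274} = \frac{2}{496799} - \frac{61 i}{335274}$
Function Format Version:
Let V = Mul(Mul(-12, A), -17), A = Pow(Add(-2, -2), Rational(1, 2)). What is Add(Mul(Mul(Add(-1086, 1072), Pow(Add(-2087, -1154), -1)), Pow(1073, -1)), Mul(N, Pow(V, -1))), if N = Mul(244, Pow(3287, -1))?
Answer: Add(Rational(2, 496799), Mul(Rational(-61, 335274), I)) ≈ Add(4.0258e-6, Mul(-0.00018194, I))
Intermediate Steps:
A = Mul(2, I) (A = Pow(-4, Rational(1, 2)) = Mul(2, I) ≈ Mul(2.0000, I))
V = Mul(408, I) (V = Mul(Mul(-12, Mul(2, I)), -17) = Mul(Mul(-24, I), -17) = Mul(408, I) ≈ Mul(408.00, I))
N = Rational(244, 3287) (N = Mul(244, Rational(1, 3287)) = Rational(244, 3287) ≈ 0.074232)
Add(Mul(Mul(Add(-1086, 1072), Pow(Add(-2087, -1154), -1)), Pow(1073, -1)), Mul(N, Pow(V, -1))) = Add(Mul(Mul(Add(-1086, 1072), Pow(Add(-2087, -1154), -1)), Pow(1073, -1)), Mul(Rational(244, 3287), Pow(Mul(408, I), -1))) = Add(Mul(Mul(-14, Pow(-3241, -1)), Rational(1, 1073)), Mul(Rational(244, 3287), Mul(Rational(-1, 408), I))) = Add(Mul(Mul(-14, Rational(-1, 3241)), Rational(1, 1073)), Mul(Rational(-61, 335274), I)) = Add(Mul(Rational(2, 463), Rational(1, 1073)), Mul(Rational(-61, 335274), I)) = Add(Rational(2, 496799), Mul(Rational(-61, 335274), I))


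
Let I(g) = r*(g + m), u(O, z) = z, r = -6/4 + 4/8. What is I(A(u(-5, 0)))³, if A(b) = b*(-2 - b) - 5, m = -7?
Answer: 1728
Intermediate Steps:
r = -1 (r = -6*¼ + 4*(⅛) = -3/2 + ½ = -1)
A(b) = -5 + b*(-2 - b)
I(g) = 7 - g (I(g) = -(g - 7) = -(-7 + g) = 7 - g)
I(A(u(-5, 0)))³ = (7 - (-5 - 1*0² - 2*0))³ = (7 - (-5 - 1*0 + 0))³ = (7 - (-5 + 0 + 0))³ = (7 - 1*(-5))³ = (7 + 5)³ = 12³ = 1728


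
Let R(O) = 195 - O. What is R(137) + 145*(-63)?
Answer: -9077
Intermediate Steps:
R(137) + 145*(-63) = (195 - 1*137) + 145*(-63) = (195 - 137) - 9135 = 58 - 9135 = -9077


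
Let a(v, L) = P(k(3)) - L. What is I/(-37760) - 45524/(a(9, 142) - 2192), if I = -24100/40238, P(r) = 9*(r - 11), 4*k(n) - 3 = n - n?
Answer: 13833725359549/737282483520 ≈ 18.763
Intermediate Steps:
k(n) = ¾ (k(n) = ¾ + (n - n)/4 = ¾ + (¼)*0 = ¾ + 0 = ¾)
P(r) = -99 + 9*r (P(r) = 9*(-11 + r) = -99 + 9*r)
a(v, L) = -369/4 - L (a(v, L) = (-99 + 9*(¾)) - L = (-99 + 27/4) - L = -369/4 - L)
I = -12050/20119 (I = -24100*1/40238 = -12050/20119 ≈ -0.59894)
I/(-37760) - 45524/(a(9, 142) - 2192) = -12050/20119/(-37760) - 45524/((-369/4 - 1*142) - 2192) = -12050/20119*(-1/37760) - 45524/((-369/4 - 142) - 2192) = 1205/75969344 - 45524/(-937/4 - 2192) = 1205/75969344 - 45524/(-9705/4) = 1205/75969344 - 45524*(-4/9705) = 1205/75969344 + 182096/9705 = 13833725359549/737282483520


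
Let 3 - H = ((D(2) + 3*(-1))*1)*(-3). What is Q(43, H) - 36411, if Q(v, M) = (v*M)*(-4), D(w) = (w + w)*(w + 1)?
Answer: -41571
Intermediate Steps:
D(w) = 2*w*(1 + w) (D(w) = (2*w)*(1 + w) = 2*w*(1 + w))
H = 30 (H = 3 - (2*2*(1 + 2) + 3*(-1))*1*(-3) = 3 - (2*2*3 - 3)*1*(-3) = 3 - (12 - 3)*1*(-3) = 3 - 9*1*(-3) = 3 - 9*(-3) = 3 - 1*(-27) = 3 + 27 = 30)
Q(v, M) = -4*M*v (Q(v, M) = (M*v)*(-4) = -4*M*v)
Q(43, H) - 36411 = -4*30*43 - 36411 = -5160 - 36411 = -41571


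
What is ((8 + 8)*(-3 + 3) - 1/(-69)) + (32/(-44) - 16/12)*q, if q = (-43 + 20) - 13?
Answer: 56315/759 ≈ 74.196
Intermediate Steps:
q = -36 (q = -23 - 13 = -36)
((8 + 8)*(-3 + 3) - 1/(-69)) + (32/(-44) - 16/12)*q = ((8 + 8)*(-3 + 3) - 1/(-69)) + (32/(-44) - 16/12)*(-36) = (16*0 - 1*(-1/69)) + (32*(-1/44) - 16*1/12)*(-36) = (0 + 1/69) + (-8/11 - 4/3)*(-36) = 1/69 - 68/33*(-36) = 1/69 + 816/11 = 56315/759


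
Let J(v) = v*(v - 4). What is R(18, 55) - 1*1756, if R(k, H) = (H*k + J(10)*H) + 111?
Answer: 2645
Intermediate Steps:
J(v) = v*(-4 + v)
R(k, H) = 111 + 60*H + H*k (R(k, H) = (H*k + (10*(-4 + 10))*H) + 111 = (H*k + (10*6)*H) + 111 = (H*k + 60*H) + 111 = (60*H + H*k) + 111 = 111 + 60*H + H*k)
R(18, 55) - 1*1756 = (111 + 60*55 + 55*18) - 1*1756 = (111 + 3300 + 990) - 1756 = 4401 - 1756 = 2645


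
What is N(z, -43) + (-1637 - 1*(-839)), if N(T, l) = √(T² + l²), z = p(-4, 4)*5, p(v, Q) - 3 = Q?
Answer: -798 + √3074 ≈ -742.56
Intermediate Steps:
p(v, Q) = 3 + Q
z = 35 (z = (3 + 4)*5 = 7*5 = 35)
N(z, -43) + (-1637 - 1*(-839)) = √(35² + (-43)²) + (-1637 - 1*(-839)) = √(1225 + 1849) + (-1637 + 839) = √3074 - 798 = -798 + √3074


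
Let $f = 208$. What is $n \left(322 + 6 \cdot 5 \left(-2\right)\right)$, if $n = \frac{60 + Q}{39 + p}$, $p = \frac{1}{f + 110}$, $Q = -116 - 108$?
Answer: $- \frac{13663824}{12403} \approx -1101.7$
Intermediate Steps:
$Q = -224$
$p = \frac{1}{318}$ ($p = \frac{1}{208 + 110} = \frac{1}{318} \approx 0.0031447$)
$n = - \frac{52152}{12403}$ ($n = \frac{60 - 224}{39 + \frac{1}{318}} = - \frac{164}{\frac{12403}{318}} = \left(-164\right) \frac{318}{12403} = - \frac{52152}{12403} \approx -4.2048$)
$n \left(322 + 6 \cdot 5 \left(-2\right)\right) = - \frac{52152 \left(322 + 6 \cdot 5 \left(-2\right)\right)}{12403} = - \frac{52152 \left(322 + 30 \left(-2\right)\right)}{12403} = - \frac{52152 \left(322 - 60\right)}{12403} = \left(- \frac{52152}{12403}\right) 262 = - \frac{13663824}{12403}$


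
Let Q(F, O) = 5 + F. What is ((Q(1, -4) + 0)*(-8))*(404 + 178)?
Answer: -27936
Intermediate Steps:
((Q(1, -4) + 0)*(-8))*(404 + 178) = (((5 + 1) + 0)*(-8))*(404 + 178) = ((6 + 0)*(-8))*582 = (6*(-8))*582 = -48*582 = -27936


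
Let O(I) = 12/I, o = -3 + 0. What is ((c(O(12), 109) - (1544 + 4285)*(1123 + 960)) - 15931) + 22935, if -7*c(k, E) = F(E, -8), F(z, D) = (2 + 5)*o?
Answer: -12134800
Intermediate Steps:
o = -3
F(z, D) = -21 (F(z, D) = (2 + 5)*(-3) = 7*(-3) = -21)
c(k, E) = 3 (c(k, E) = -1/7*(-21) = 3)
((c(O(12), 109) - (1544 + 4285)*(1123 + 960)) - 15931) + 22935 = ((3 - (1544 + 4285)*(1123 + 960)) - 15931) + 22935 = ((3 - 5829*2083) - 15931) + 22935 = ((3 - 1*12141807) - 15931) + 22935 = ((3 - 12141807) - 15931) + 22935 = (-12141804 - 15931) + 22935 = -12157735 + 22935 = -12134800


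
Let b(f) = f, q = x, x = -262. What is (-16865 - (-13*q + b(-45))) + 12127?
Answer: -8099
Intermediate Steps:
q = -262
(-16865 - (-13*q + b(-45))) + 12127 = (-16865 - (-13*(-262) - 45)) + 12127 = (-16865 - (3406 - 45)) + 12127 = (-16865 - 1*3361) + 12127 = (-16865 - 3361) + 12127 = -20226 + 12127 = -8099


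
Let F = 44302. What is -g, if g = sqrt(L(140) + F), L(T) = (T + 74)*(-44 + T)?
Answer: -sqrt(64846) ≈ -254.65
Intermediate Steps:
L(T) = (-44 + T)*(74 + T) (L(T) = (74 + T)*(-44 + T) = (-44 + T)*(74 + T))
g = sqrt(64846) (g = sqrt((-3256 + 140**2 + 30*140) + 44302) = sqrt((-3256 + 19600 + 4200) + 44302) = sqrt(20544 + 44302) = sqrt(64846) ≈ 254.65)
-g = -sqrt(64846)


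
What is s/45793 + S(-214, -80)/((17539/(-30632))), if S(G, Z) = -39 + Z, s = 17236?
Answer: 167227312148/803163427 ≈ 208.21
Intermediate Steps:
s/45793 + S(-214, -80)/((17539/(-30632))) = 17236/45793 + (-39 - 80)/((17539/(-30632))) = 17236*(1/45793) - 119/(17539*(-1/30632)) = 17236/45793 - 119/(-17539/30632) = 17236/45793 - 119*(-30632/17539) = 17236/45793 + 3645208/17539 = 167227312148/803163427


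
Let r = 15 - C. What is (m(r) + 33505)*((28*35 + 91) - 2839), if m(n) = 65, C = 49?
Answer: -59351760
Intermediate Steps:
r = -34 (r = 15 - 1*49 = 15 - 49 = -34)
(m(r) + 33505)*((28*35 + 91) - 2839) = (65 + 33505)*((28*35 + 91) - 2839) = 33570*((980 + 91) - 2839) = 33570*(1071 - 2839) = 33570*(-1768) = -59351760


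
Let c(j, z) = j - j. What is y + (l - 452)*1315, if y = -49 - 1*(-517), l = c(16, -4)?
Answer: -593912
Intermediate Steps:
c(j, z) = 0
l = 0
y = 468 (y = -49 + 517 = 468)
y + (l - 452)*1315 = 468 + (0 - 452)*1315 = 468 - 452*1315 = 468 - 594380 = -593912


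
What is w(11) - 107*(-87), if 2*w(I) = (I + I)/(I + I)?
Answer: 18619/2 ≈ 9309.5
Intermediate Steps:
w(I) = ½ (w(I) = ((I + I)/(I + I))/2 = ((2*I)/((2*I)))/2 = ((2*I)*(1/(2*I)))/2 = (½)*1 = ½)
w(11) - 107*(-87) = ½ - 107*(-87) = ½ + 9309 = 18619/2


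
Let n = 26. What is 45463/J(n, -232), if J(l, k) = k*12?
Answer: -45463/2784 ≈ -16.330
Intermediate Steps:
J(l, k) = 12*k
45463/J(n, -232) = 45463/((12*(-232))) = 45463/(-2784) = 45463*(-1/2784) = -45463/2784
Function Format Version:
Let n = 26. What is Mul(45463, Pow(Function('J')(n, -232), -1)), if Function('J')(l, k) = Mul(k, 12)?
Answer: Rational(-45463, 2784) ≈ -16.330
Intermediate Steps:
Function('J')(l, k) = Mul(12, k)
Mul(45463, Pow(Function('J')(n, -232), -1)) = Mul(45463, Pow(Mul(12, -232), -1)) = Mul(45463, Pow(-2784, -1)) = Mul(45463, Rational(-1, 2784)) = Rational(-45463, 2784)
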